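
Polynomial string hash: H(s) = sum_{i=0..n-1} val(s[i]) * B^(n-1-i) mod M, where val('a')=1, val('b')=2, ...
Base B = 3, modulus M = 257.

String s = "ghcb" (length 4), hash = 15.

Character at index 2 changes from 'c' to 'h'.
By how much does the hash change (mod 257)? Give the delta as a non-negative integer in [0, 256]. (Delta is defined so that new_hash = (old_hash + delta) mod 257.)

Delta formula: (val(new) - val(old)) * B^(n-1-k) mod M
  val('h') - val('c') = 8 - 3 = 5
  B^(n-1-k) = 3^1 mod 257 = 3
  Delta = 5 * 3 mod 257 = 15

Answer: 15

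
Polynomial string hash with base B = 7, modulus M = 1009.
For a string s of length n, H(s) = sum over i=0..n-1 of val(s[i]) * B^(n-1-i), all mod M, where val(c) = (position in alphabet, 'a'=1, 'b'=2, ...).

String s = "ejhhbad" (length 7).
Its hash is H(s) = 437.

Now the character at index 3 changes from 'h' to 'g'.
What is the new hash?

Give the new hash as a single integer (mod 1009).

val('h') = 8, val('g') = 7
Position k = 3, exponent = n-1-k = 3
B^3 mod M = 7^3 mod 1009 = 343
Delta = (7 - 8) * 343 mod 1009 = 666
New hash = (437 + 666) mod 1009 = 94

Answer: 94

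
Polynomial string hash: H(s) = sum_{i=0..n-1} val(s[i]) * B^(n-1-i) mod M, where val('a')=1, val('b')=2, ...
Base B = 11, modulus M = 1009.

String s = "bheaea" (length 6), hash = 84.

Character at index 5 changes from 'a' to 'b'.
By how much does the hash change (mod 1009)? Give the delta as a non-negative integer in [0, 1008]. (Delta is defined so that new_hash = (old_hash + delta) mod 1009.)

Delta formula: (val(new) - val(old)) * B^(n-1-k) mod M
  val('b') - val('a') = 2 - 1 = 1
  B^(n-1-k) = 11^0 mod 1009 = 1
  Delta = 1 * 1 mod 1009 = 1

Answer: 1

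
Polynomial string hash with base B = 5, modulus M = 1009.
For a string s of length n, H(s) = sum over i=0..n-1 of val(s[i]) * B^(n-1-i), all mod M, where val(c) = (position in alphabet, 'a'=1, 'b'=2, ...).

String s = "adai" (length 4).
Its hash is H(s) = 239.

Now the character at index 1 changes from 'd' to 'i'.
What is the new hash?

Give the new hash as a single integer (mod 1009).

val('d') = 4, val('i') = 9
Position k = 1, exponent = n-1-k = 2
B^2 mod M = 5^2 mod 1009 = 25
Delta = (9 - 4) * 25 mod 1009 = 125
New hash = (239 + 125) mod 1009 = 364

Answer: 364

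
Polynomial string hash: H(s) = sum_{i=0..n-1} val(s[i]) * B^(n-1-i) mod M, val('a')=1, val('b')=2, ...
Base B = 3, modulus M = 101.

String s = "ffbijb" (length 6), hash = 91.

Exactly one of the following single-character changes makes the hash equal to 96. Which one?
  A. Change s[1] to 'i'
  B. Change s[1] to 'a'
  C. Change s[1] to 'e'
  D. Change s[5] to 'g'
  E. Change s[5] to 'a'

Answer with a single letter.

Option A: s[1]='f'->'i', delta=(9-6)*3^4 mod 101 = 41, hash=91+41 mod 101 = 31
Option B: s[1]='f'->'a', delta=(1-6)*3^4 mod 101 = 100, hash=91+100 mod 101 = 90
Option C: s[1]='f'->'e', delta=(5-6)*3^4 mod 101 = 20, hash=91+20 mod 101 = 10
Option D: s[5]='b'->'g', delta=(7-2)*3^0 mod 101 = 5, hash=91+5 mod 101 = 96 <-- target
Option E: s[5]='b'->'a', delta=(1-2)*3^0 mod 101 = 100, hash=91+100 mod 101 = 90

Answer: D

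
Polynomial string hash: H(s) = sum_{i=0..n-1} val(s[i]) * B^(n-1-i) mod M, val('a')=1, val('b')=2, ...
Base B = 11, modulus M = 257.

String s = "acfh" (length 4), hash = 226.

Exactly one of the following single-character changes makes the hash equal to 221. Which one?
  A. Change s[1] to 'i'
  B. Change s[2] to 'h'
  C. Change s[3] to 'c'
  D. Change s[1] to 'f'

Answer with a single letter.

Answer: C

Derivation:
Option A: s[1]='c'->'i', delta=(9-3)*11^2 mod 257 = 212, hash=226+212 mod 257 = 181
Option B: s[2]='f'->'h', delta=(8-6)*11^1 mod 257 = 22, hash=226+22 mod 257 = 248
Option C: s[3]='h'->'c', delta=(3-8)*11^0 mod 257 = 252, hash=226+252 mod 257 = 221 <-- target
Option D: s[1]='c'->'f', delta=(6-3)*11^2 mod 257 = 106, hash=226+106 mod 257 = 75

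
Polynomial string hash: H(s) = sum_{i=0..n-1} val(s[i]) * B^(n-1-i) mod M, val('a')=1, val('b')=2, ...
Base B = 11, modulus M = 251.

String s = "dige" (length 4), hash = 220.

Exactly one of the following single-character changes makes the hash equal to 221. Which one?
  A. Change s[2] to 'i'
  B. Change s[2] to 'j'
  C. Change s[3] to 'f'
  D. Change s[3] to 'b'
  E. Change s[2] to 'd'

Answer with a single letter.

Answer: C

Derivation:
Option A: s[2]='g'->'i', delta=(9-7)*11^1 mod 251 = 22, hash=220+22 mod 251 = 242
Option B: s[2]='g'->'j', delta=(10-7)*11^1 mod 251 = 33, hash=220+33 mod 251 = 2
Option C: s[3]='e'->'f', delta=(6-5)*11^0 mod 251 = 1, hash=220+1 mod 251 = 221 <-- target
Option D: s[3]='e'->'b', delta=(2-5)*11^0 mod 251 = 248, hash=220+248 mod 251 = 217
Option E: s[2]='g'->'d', delta=(4-7)*11^1 mod 251 = 218, hash=220+218 mod 251 = 187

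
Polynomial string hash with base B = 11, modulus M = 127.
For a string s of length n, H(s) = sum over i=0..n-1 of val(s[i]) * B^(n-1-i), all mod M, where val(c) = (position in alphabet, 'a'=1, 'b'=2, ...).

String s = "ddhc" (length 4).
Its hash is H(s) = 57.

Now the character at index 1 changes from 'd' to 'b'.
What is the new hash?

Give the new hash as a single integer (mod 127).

val('d') = 4, val('b') = 2
Position k = 1, exponent = n-1-k = 2
B^2 mod M = 11^2 mod 127 = 121
Delta = (2 - 4) * 121 mod 127 = 12
New hash = (57 + 12) mod 127 = 69

Answer: 69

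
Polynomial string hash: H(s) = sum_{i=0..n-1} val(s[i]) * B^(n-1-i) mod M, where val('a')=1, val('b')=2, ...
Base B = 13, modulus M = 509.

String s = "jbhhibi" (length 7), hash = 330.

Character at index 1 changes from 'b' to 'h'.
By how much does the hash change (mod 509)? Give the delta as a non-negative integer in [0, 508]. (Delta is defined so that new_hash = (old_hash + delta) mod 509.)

Answer: 374

Derivation:
Delta formula: (val(new) - val(old)) * B^(n-1-k) mod M
  val('h') - val('b') = 8 - 2 = 6
  B^(n-1-k) = 13^5 mod 509 = 232
  Delta = 6 * 232 mod 509 = 374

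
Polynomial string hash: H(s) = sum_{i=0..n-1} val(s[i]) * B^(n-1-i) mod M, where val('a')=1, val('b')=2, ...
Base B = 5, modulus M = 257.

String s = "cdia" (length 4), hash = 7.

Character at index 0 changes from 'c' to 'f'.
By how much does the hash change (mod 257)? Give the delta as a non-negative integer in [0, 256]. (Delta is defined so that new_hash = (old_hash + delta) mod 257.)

Delta formula: (val(new) - val(old)) * B^(n-1-k) mod M
  val('f') - val('c') = 6 - 3 = 3
  B^(n-1-k) = 5^3 mod 257 = 125
  Delta = 3 * 125 mod 257 = 118

Answer: 118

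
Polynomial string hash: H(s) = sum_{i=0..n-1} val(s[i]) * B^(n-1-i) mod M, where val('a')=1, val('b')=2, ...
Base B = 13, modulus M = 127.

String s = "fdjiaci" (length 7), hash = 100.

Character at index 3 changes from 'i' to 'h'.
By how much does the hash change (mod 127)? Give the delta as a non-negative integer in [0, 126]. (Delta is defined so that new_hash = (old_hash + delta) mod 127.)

Answer: 89

Derivation:
Delta formula: (val(new) - val(old)) * B^(n-1-k) mod M
  val('h') - val('i') = 8 - 9 = -1
  B^(n-1-k) = 13^3 mod 127 = 38
  Delta = -1 * 38 mod 127 = 89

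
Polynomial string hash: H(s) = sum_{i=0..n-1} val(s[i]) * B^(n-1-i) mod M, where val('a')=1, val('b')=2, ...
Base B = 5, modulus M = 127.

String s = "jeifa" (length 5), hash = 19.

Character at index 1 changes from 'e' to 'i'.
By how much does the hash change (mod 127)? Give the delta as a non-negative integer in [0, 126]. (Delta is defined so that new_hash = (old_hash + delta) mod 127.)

Answer: 119

Derivation:
Delta formula: (val(new) - val(old)) * B^(n-1-k) mod M
  val('i') - val('e') = 9 - 5 = 4
  B^(n-1-k) = 5^3 mod 127 = 125
  Delta = 4 * 125 mod 127 = 119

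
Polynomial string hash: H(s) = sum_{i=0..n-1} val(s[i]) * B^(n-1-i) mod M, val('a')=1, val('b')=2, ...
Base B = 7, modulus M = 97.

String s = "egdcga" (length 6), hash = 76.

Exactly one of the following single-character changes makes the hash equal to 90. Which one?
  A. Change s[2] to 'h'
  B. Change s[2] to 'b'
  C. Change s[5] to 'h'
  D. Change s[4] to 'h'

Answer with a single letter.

Answer: A

Derivation:
Option A: s[2]='d'->'h', delta=(8-4)*7^3 mod 97 = 14, hash=76+14 mod 97 = 90 <-- target
Option B: s[2]='d'->'b', delta=(2-4)*7^3 mod 97 = 90, hash=76+90 mod 97 = 69
Option C: s[5]='a'->'h', delta=(8-1)*7^0 mod 97 = 7, hash=76+7 mod 97 = 83
Option D: s[4]='g'->'h', delta=(8-7)*7^1 mod 97 = 7, hash=76+7 mod 97 = 83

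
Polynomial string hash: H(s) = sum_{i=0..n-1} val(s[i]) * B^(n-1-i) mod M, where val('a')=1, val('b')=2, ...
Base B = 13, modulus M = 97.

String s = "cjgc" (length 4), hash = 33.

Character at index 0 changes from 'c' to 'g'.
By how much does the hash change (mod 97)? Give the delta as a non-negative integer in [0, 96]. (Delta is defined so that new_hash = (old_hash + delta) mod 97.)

Answer: 58

Derivation:
Delta formula: (val(new) - val(old)) * B^(n-1-k) mod M
  val('g') - val('c') = 7 - 3 = 4
  B^(n-1-k) = 13^3 mod 97 = 63
  Delta = 4 * 63 mod 97 = 58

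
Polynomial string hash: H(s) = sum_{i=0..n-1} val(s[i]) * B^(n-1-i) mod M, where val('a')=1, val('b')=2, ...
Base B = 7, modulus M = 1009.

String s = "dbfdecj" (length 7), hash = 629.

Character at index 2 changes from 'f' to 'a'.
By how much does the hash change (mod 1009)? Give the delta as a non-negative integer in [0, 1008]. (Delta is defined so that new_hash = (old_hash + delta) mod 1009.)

Delta formula: (val(new) - val(old)) * B^(n-1-k) mod M
  val('a') - val('f') = 1 - 6 = -5
  B^(n-1-k) = 7^4 mod 1009 = 383
  Delta = -5 * 383 mod 1009 = 103

Answer: 103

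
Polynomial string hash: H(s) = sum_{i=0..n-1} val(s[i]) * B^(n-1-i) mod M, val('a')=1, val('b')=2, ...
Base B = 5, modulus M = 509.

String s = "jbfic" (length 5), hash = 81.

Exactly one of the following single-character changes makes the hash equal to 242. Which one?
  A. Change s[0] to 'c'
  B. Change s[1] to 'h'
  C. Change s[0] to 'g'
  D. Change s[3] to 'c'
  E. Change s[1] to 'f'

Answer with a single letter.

Option A: s[0]='j'->'c', delta=(3-10)*5^4 mod 509 = 206, hash=81+206 mod 509 = 287
Option B: s[1]='b'->'h', delta=(8-2)*5^3 mod 509 = 241, hash=81+241 mod 509 = 322
Option C: s[0]='j'->'g', delta=(7-10)*5^4 mod 509 = 161, hash=81+161 mod 509 = 242 <-- target
Option D: s[3]='i'->'c', delta=(3-9)*5^1 mod 509 = 479, hash=81+479 mod 509 = 51
Option E: s[1]='b'->'f', delta=(6-2)*5^3 mod 509 = 500, hash=81+500 mod 509 = 72

Answer: C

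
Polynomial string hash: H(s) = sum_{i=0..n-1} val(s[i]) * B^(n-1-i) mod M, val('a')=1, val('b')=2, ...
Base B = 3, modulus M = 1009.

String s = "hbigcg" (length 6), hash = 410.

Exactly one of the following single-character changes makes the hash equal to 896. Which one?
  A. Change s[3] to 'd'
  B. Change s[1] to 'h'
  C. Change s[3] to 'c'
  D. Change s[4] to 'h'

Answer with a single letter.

Answer: B

Derivation:
Option A: s[3]='g'->'d', delta=(4-7)*3^2 mod 1009 = 982, hash=410+982 mod 1009 = 383
Option B: s[1]='b'->'h', delta=(8-2)*3^4 mod 1009 = 486, hash=410+486 mod 1009 = 896 <-- target
Option C: s[3]='g'->'c', delta=(3-7)*3^2 mod 1009 = 973, hash=410+973 mod 1009 = 374
Option D: s[4]='c'->'h', delta=(8-3)*3^1 mod 1009 = 15, hash=410+15 mod 1009 = 425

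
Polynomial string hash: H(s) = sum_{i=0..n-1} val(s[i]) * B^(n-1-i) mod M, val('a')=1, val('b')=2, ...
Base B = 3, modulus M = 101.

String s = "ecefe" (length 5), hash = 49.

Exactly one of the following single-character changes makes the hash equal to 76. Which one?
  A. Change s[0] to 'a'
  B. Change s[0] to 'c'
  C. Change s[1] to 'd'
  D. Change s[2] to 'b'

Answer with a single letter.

Option A: s[0]='e'->'a', delta=(1-5)*3^4 mod 101 = 80, hash=49+80 mod 101 = 28
Option B: s[0]='e'->'c', delta=(3-5)*3^4 mod 101 = 40, hash=49+40 mod 101 = 89
Option C: s[1]='c'->'d', delta=(4-3)*3^3 mod 101 = 27, hash=49+27 mod 101 = 76 <-- target
Option D: s[2]='e'->'b', delta=(2-5)*3^2 mod 101 = 74, hash=49+74 mod 101 = 22

Answer: C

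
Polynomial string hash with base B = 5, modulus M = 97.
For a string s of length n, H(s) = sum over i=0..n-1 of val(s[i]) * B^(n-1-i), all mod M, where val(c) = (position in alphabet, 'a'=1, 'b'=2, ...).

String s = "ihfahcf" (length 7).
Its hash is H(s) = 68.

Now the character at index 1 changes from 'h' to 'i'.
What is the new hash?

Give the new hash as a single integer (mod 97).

Answer: 89

Derivation:
val('h') = 8, val('i') = 9
Position k = 1, exponent = n-1-k = 5
B^5 mod M = 5^5 mod 97 = 21
Delta = (9 - 8) * 21 mod 97 = 21
New hash = (68 + 21) mod 97 = 89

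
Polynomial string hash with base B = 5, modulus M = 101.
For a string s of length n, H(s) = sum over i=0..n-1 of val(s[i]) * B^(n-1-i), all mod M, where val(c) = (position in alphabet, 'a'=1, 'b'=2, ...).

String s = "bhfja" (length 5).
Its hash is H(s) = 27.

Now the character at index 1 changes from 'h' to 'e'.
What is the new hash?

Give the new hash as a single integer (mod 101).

val('h') = 8, val('e') = 5
Position k = 1, exponent = n-1-k = 3
B^3 mod M = 5^3 mod 101 = 24
Delta = (5 - 8) * 24 mod 101 = 29
New hash = (27 + 29) mod 101 = 56

Answer: 56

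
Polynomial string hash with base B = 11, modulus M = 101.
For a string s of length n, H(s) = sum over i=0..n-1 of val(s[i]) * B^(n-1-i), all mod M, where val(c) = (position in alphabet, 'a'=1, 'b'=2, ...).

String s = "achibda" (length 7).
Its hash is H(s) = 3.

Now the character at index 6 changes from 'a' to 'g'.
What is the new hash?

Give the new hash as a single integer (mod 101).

Answer: 9

Derivation:
val('a') = 1, val('g') = 7
Position k = 6, exponent = n-1-k = 0
B^0 mod M = 11^0 mod 101 = 1
Delta = (7 - 1) * 1 mod 101 = 6
New hash = (3 + 6) mod 101 = 9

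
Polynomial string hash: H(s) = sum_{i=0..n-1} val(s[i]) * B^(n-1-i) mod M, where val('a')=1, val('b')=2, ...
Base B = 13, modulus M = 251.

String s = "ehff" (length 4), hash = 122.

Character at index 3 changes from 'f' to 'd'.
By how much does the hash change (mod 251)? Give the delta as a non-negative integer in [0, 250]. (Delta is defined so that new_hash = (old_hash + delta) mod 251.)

Answer: 249

Derivation:
Delta formula: (val(new) - val(old)) * B^(n-1-k) mod M
  val('d') - val('f') = 4 - 6 = -2
  B^(n-1-k) = 13^0 mod 251 = 1
  Delta = -2 * 1 mod 251 = 249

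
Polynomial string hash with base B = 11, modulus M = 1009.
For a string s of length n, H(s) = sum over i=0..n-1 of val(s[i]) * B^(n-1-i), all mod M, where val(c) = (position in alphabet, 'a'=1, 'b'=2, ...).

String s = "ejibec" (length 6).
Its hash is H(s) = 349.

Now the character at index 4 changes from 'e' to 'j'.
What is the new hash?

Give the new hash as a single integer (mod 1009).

Answer: 404

Derivation:
val('e') = 5, val('j') = 10
Position k = 4, exponent = n-1-k = 1
B^1 mod M = 11^1 mod 1009 = 11
Delta = (10 - 5) * 11 mod 1009 = 55
New hash = (349 + 55) mod 1009 = 404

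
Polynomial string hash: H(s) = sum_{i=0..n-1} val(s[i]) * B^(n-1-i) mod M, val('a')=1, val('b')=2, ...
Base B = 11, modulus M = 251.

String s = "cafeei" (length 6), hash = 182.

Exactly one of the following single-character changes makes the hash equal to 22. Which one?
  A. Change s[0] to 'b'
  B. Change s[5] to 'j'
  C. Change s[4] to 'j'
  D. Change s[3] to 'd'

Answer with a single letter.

Option A: s[0]='c'->'b', delta=(2-3)*11^5 mod 251 = 91, hash=182+91 mod 251 = 22 <-- target
Option B: s[5]='i'->'j', delta=(10-9)*11^0 mod 251 = 1, hash=182+1 mod 251 = 183
Option C: s[4]='e'->'j', delta=(10-5)*11^1 mod 251 = 55, hash=182+55 mod 251 = 237
Option D: s[3]='e'->'d', delta=(4-5)*11^2 mod 251 = 130, hash=182+130 mod 251 = 61

Answer: A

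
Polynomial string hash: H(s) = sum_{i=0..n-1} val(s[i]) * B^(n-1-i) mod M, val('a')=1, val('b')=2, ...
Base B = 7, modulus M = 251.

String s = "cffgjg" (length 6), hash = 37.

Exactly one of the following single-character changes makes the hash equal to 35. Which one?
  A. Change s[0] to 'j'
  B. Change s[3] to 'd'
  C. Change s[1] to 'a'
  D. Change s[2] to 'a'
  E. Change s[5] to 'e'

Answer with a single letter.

Option A: s[0]='c'->'j', delta=(10-3)*7^5 mod 251 = 181, hash=37+181 mod 251 = 218
Option B: s[3]='g'->'d', delta=(4-7)*7^2 mod 251 = 104, hash=37+104 mod 251 = 141
Option C: s[1]='f'->'a', delta=(1-6)*7^4 mod 251 = 43, hash=37+43 mod 251 = 80
Option D: s[2]='f'->'a', delta=(1-6)*7^3 mod 251 = 42, hash=37+42 mod 251 = 79
Option E: s[5]='g'->'e', delta=(5-7)*7^0 mod 251 = 249, hash=37+249 mod 251 = 35 <-- target

Answer: E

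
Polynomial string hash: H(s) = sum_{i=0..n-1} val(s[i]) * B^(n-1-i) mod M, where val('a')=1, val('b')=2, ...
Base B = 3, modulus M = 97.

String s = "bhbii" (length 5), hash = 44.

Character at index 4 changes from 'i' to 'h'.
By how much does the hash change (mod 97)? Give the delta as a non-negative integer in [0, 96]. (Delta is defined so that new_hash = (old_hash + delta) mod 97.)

Answer: 96

Derivation:
Delta formula: (val(new) - val(old)) * B^(n-1-k) mod M
  val('h') - val('i') = 8 - 9 = -1
  B^(n-1-k) = 3^0 mod 97 = 1
  Delta = -1 * 1 mod 97 = 96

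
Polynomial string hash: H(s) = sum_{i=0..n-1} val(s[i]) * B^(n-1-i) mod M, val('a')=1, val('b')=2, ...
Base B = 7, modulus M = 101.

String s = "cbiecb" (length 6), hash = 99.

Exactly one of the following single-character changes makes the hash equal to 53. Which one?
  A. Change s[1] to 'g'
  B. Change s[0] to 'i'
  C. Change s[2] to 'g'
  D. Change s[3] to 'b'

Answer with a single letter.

Option A: s[1]='b'->'g', delta=(7-2)*7^4 mod 101 = 87, hash=99+87 mod 101 = 85
Option B: s[0]='c'->'i', delta=(9-3)*7^5 mod 101 = 44, hash=99+44 mod 101 = 42
Option C: s[2]='i'->'g', delta=(7-9)*7^3 mod 101 = 21, hash=99+21 mod 101 = 19
Option D: s[3]='e'->'b', delta=(2-5)*7^2 mod 101 = 55, hash=99+55 mod 101 = 53 <-- target

Answer: D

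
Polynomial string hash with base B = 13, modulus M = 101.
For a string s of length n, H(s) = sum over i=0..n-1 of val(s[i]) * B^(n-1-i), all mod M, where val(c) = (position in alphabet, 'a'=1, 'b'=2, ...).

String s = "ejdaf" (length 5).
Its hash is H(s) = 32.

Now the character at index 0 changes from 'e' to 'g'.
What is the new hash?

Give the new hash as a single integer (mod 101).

val('e') = 5, val('g') = 7
Position k = 0, exponent = n-1-k = 4
B^4 mod M = 13^4 mod 101 = 79
Delta = (7 - 5) * 79 mod 101 = 57
New hash = (32 + 57) mod 101 = 89

Answer: 89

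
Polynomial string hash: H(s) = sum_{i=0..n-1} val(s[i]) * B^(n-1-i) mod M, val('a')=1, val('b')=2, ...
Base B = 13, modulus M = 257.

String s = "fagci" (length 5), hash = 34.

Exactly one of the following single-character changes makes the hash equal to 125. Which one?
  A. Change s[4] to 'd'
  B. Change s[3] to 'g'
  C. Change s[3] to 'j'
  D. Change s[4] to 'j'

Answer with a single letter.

Answer: C

Derivation:
Option A: s[4]='i'->'d', delta=(4-9)*13^0 mod 257 = 252, hash=34+252 mod 257 = 29
Option B: s[3]='c'->'g', delta=(7-3)*13^1 mod 257 = 52, hash=34+52 mod 257 = 86
Option C: s[3]='c'->'j', delta=(10-3)*13^1 mod 257 = 91, hash=34+91 mod 257 = 125 <-- target
Option D: s[4]='i'->'j', delta=(10-9)*13^0 mod 257 = 1, hash=34+1 mod 257 = 35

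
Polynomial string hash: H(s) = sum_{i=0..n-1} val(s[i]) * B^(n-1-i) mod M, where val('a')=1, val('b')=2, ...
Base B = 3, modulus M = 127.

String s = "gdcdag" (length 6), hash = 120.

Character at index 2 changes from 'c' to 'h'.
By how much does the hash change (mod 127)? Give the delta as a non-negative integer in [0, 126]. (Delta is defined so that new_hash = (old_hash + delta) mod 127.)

Answer: 8

Derivation:
Delta formula: (val(new) - val(old)) * B^(n-1-k) mod M
  val('h') - val('c') = 8 - 3 = 5
  B^(n-1-k) = 3^3 mod 127 = 27
  Delta = 5 * 27 mod 127 = 8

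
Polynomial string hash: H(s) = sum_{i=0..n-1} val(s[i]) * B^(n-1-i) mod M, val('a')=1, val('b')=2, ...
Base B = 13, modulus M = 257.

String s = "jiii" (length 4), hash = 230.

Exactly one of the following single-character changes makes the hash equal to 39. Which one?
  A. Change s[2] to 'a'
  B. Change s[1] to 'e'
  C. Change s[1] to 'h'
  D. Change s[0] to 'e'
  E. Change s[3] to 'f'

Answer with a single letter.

Option A: s[2]='i'->'a', delta=(1-9)*13^1 mod 257 = 153, hash=230+153 mod 257 = 126
Option B: s[1]='i'->'e', delta=(5-9)*13^2 mod 257 = 95, hash=230+95 mod 257 = 68
Option C: s[1]='i'->'h', delta=(8-9)*13^2 mod 257 = 88, hash=230+88 mod 257 = 61
Option D: s[0]='j'->'e', delta=(5-10)*13^3 mod 257 = 66, hash=230+66 mod 257 = 39 <-- target
Option E: s[3]='i'->'f', delta=(6-9)*13^0 mod 257 = 254, hash=230+254 mod 257 = 227

Answer: D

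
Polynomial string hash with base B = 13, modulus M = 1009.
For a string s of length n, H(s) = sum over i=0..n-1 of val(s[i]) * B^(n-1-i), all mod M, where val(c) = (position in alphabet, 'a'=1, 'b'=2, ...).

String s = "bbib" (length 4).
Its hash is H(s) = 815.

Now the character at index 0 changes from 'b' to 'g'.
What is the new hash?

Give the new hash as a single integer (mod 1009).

val('b') = 2, val('g') = 7
Position k = 0, exponent = n-1-k = 3
B^3 mod M = 13^3 mod 1009 = 179
Delta = (7 - 2) * 179 mod 1009 = 895
New hash = (815 + 895) mod 1009 = 701

Answer: 701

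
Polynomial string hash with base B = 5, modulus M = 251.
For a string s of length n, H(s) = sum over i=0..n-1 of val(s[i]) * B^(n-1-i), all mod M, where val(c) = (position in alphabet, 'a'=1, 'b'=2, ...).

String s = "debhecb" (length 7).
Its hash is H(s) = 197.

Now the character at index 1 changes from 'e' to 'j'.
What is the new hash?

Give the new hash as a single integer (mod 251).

val('e') = 5, val('j') = 10
Position k = 1, exponent = n-1-k = 5
B^5 mod M = 5^5 mod 251 = 113
Delta = (10 - 5) * 113 mod 251 = 63
New hash = (197 + 63) mod 251 = 9

Answer: 9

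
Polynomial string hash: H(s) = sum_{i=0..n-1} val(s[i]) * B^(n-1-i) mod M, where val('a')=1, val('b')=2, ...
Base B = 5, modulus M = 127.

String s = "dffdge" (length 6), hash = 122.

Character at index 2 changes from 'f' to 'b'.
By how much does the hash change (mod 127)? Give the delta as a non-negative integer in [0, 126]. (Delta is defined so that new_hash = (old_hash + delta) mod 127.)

Delta formula: (val(new) - val(old)) * B^(n-1-k) mod M
  val('b') - val('f') = 2 - 6 = -4
  B^(n-1-k) = 5^3 mod 127 = 125
  Delta = -4 * 125 mod 127 = 8

Answer: 8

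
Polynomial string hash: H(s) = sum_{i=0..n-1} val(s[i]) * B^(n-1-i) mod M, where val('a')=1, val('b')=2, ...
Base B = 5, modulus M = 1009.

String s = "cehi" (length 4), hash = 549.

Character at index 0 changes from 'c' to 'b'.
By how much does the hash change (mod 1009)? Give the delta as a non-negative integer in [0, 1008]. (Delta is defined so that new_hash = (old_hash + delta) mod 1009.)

Answer: 884

Derivation:
Delta formula: (val(new) - val(old)) * B^(n-1-k) mod M
  val('b') - val('c') = 2 - 3 = -1
  B^(n-1-k) = 5^3 mod 1009 = 125
  Delta = -1 * 125 mod 1009 = 884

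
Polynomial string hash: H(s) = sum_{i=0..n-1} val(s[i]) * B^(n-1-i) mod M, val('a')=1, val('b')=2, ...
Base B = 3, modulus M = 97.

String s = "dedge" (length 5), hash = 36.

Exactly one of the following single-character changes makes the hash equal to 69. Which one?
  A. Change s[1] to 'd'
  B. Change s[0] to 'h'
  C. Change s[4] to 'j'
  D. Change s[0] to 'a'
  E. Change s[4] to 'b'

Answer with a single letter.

Answer: B

Derivation:
Option A: s[1]='e'->'d', delta=(4-5)*3^3 mod 97 = 70, hash=36+70 mod 97 = 9
Option B: s[0]='d'->'h', delta=(8-4)*3^4 mod 97 = 33, hash=36+33 mod 97 = 69 <-- target
Option C: s[4]='e'->'j', delta=(10-5)*3^0 mod 97 = 5, hash=36+5 mod 97 = 41
Option D: s[0]='d'->'a', delta=(1-4)*3^4 mod 97 = 48, hash=36+48 mod 97 = 84
Option E: s[4]='e'->'b', delta=(2-5)*3^0 mod 97 = 94, hash=36+94 mod 97 = 33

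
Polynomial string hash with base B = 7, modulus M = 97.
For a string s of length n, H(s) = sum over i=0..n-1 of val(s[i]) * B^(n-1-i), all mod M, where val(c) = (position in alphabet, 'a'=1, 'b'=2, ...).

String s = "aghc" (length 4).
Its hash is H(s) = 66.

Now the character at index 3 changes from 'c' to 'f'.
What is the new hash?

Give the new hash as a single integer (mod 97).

val('c') = 3, val('f') = 6
Position k = 3, exponent = n-1-k = 0
B^0 mod M = 7^0 mod 97 = 1
Delta = (6 - 3) * 1 mod 97 = 3
New hash = (66 + 3) mod 97 = 69

Answer: 69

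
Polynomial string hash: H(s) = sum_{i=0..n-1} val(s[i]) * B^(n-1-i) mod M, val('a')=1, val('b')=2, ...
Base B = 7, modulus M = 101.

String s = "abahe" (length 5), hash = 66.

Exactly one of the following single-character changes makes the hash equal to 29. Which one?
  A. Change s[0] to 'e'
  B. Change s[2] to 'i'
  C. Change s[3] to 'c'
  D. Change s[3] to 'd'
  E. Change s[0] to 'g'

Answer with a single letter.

Option A: s[0]='a'->'e', delta=(5-1)*7^4 mod 101 = 9, hash=66+9 mod 101 = 75
Option B: s[2]='a'->'i', delta=(9-1)*7^2 mod 101 = 89, hash=66+89 mod 101 = 54
Option C: s[3]='h'->'c', delta=(3-8)*7^1 mod 101 = 66, hash=66+66 mod 101 = 31
Option D: s[3]='h'->'d', delta=(4-8)*7^1 mod 101 = 73, hash=66+73 mod 101 = 38
Option E: s[0]='a'->'g', delta=(7-1)*7^4 mod 101 = 64, hash=66+64 mod 101 = 29 <-- target

Answer: E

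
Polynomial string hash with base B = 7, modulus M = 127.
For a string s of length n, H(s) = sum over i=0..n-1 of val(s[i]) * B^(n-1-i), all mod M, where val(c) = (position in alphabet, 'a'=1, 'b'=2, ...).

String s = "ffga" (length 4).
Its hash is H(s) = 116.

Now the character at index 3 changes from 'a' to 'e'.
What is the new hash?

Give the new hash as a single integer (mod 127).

val('a') = 1, val('e') = 5
Position k = 3, exponent = n-1-k = 0
B^0 mod M = 7^0 mod 127 = 1
Delta = (5 - 1) * 1 mod 127 = 4
New hash = (116 + 4) mod 127 = 120

Answer: 120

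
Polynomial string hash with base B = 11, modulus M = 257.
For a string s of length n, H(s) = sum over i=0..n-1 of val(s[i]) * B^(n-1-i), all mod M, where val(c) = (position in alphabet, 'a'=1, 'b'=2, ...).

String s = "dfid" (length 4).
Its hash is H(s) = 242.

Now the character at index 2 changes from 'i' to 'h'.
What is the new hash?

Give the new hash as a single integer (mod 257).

val('i') = 9, val('h') = 8
Position k = 2, exponent = n-1-k = 1
B^1 mod M = 11^1 mod 257 = 11
Delta = (8 - 9) * 11 mod 257 = 246
New hash = (242 + 246) mod 257 = 231

Answer: 231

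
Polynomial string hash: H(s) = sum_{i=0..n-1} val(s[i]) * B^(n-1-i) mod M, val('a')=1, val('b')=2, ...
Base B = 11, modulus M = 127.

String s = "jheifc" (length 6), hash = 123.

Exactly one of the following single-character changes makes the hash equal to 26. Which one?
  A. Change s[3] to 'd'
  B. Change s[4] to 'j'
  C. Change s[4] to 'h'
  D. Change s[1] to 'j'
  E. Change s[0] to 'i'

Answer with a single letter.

Answer: A

Derivation:
Option A: s[3]='i'->'d', delta=(4-9)*11^2 mod 127 = 30, hash=123+30 mod 127 = 26 <-- target
Option B: s[4]='f'->'j', delta=(10-6)*11^1 mod 127 = 44, hash=123+44 mod 127 = 40
Option C: s[4]='f'->'h', delta=(8-6)*11^1 mod 127 = 22, hash=123+22 mod 127 = 18
Option D: s[1]='h'->'j', delta=(10-8)*11^4 mod 127 = 72, hash=123+72 mod 127 = 68
Option E: s[0]='j'->'i', delta=(9-10)*11^5 mod 127 = 112, hash=123+112 mod 127 = 108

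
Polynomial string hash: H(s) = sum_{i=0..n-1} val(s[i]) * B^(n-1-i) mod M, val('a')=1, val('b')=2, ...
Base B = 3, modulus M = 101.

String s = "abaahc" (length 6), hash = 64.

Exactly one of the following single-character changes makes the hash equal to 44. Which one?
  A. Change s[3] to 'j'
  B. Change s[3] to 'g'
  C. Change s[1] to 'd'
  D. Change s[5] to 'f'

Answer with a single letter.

Option A: s[3]='a'->'j', delta=(10-1)*3^2 mod 101 = 81, hash=64+81 mod 101 = 44 <-- target
Option B: s[3]='a'->'g', delta=(7-1)*3^2 mod 101 = 54, hash=64+54 mod 101 = 17
Option C: s[1]='b'->'d', delta=(4-2)*3^4 mod 101 = 61, hash=64+61 mod 101 = 24
Option D: s[5]='c'->'f', delta=(6-3)*3^0 mod 101 = 3, hash=64+3 mod 101 = 67

Answer: A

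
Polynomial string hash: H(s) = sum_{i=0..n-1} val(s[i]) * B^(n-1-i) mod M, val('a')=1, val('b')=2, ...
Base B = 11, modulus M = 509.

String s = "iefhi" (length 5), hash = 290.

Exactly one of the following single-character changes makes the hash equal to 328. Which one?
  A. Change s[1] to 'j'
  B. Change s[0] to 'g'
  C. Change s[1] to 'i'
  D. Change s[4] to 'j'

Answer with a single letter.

Answer: A

Derivation:
Option A: s[1]='e'->'j', delta=(10-5)*11^3 mod 509 = 38, hash=290+38 mod 509 = 328 <-- target
Option B: s[0]='i'->'g', delta=(7-9)*11^4 mod 509 = 240, hash=290+240 mod 509 = 21
Option C: s[1]='e'->'i', delta=(9-5)*11^3 mod 509 = 234, hash=290+234 mod 509 = 15
Option D: s[4]='i'->'j', delta=(10-9)*11^0 mod 509 = 1, hash=290+1 mod 509 = 291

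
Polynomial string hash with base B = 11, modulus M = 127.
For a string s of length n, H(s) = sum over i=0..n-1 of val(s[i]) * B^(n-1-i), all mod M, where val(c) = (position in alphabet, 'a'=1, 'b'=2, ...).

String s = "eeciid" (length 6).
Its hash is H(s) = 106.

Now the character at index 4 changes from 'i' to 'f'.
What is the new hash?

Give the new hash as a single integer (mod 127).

val('i') = 9, val('f') = 6
Position k = 4, exponent = n-1-k = 1
B^1 mod M = 11^1 mod 127 = 11
Delta = (6 - 9) * 11 mod 127 = 94
New hash = (106 + 94) mod 127 = 73

Answer: 73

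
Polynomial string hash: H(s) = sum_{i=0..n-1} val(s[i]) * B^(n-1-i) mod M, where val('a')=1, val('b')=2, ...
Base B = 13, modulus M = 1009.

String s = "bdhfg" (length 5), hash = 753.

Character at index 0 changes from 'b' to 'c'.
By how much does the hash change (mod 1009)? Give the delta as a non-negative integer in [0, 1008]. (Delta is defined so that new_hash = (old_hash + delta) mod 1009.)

Delta formula: (val(new) - val(old)) * B^(n-1-k) mod M
  val('c') - val('b') = 3 - 2 = 1
  B^(n-1-k) = 13^4 mod 1009 = 309
  Delta = 1 * 309 mod 1009 = 309

Answer: 309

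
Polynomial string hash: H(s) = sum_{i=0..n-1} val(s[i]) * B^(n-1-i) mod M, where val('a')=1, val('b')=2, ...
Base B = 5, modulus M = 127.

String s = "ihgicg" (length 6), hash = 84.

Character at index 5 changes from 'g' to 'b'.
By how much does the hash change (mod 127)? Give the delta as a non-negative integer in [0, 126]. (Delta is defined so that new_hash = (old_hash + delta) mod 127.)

Answer: 122

Derivation:
Delta formula: (val(new) - val(old)) * B^(n-1-k) mod M
  val('b') - val('g') = 2 - 7 = -5
  B^(n-1-k) = 5^0 mod 127 = 1
  Delta = -5 * 1 mod 127 = 122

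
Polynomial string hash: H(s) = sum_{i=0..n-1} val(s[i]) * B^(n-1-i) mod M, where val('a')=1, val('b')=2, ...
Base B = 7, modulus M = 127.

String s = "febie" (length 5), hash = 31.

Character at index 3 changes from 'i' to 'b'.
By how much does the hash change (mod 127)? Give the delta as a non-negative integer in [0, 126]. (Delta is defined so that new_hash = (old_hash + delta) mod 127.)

Answer: 78

Derivation:
Delta formula: (val(new) - val(old)) * B^(n-1-k) mod M
  val('b') - val('i') = 2 - 9 = -7
  B^(n-1-k) = 7^1 mod 127 = 7
  Delta = -7 * 7 mod 127 = 78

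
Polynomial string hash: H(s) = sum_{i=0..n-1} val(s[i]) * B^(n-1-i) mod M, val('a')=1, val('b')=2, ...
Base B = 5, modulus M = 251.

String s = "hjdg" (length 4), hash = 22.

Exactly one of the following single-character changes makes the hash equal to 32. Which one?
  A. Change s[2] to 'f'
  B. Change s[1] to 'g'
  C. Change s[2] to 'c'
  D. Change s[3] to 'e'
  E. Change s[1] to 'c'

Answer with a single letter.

Answer: A

Derivation:
Option A: s[2]='d'->'f', delta=(6-4)*5^1 mod 251 = 10, hash=22+10 mod 251 = 32 <-- target
Option B: s[1]='j'->'g', delta=(7-10)*5^2 mod 251 = 176, hash=22+176 mod 251 = 198
Option C: s[2]='d'->'c', delta=(3-4)*5^1 mod 251 = 246, hash=22+246 mod 251 = 17
Option D: s[3]='g'->'e', delta=(5-7)*5^0 mod 251 = 249, hash=22+249 mod 251 = 20
Option E: s[1]='j'->'c', delta=(3-10)*5^2 mod 251 = 76, hash=22+76 mod 251 = 98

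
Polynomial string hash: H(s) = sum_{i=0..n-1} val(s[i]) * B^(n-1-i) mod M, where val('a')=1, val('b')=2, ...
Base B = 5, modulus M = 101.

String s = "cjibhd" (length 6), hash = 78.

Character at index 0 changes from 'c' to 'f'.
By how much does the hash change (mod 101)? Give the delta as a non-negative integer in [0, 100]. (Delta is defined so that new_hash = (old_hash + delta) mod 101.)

Answer: 83

Derivation:
Delta formula: (val(new) - val(old)) * B^(n-1-k) mod M
  val('f') - val('c') = 6 - 3 = 3
  B^(n-1-k) = 5^5 mod 101 = 95
  Delta = 3 * 95 mod 101 = 83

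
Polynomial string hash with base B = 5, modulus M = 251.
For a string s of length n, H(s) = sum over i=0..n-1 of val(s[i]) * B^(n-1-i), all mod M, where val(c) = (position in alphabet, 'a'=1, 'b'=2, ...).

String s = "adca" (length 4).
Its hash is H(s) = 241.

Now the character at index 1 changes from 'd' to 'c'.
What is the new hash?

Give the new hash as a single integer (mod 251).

val('d') = 4, val('c') = 3
Position k = 1, exponent = n-1-k = 2
B^2 mod M = 5^2 mod 251 = 25
Delta = (3 - 4) * 25 mod 251 = 226
New hash = (241 + 226) mod 251 = 216

Answer: 216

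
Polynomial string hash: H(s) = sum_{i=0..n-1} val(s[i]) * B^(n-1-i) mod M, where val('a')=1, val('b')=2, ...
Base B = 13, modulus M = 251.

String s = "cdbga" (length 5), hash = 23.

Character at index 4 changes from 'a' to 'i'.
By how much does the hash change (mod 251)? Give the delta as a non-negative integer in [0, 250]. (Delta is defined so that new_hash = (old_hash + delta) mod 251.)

Answer: 8

Derivation:
Delta formula: (val(new) - val(old)) * B^(n-1-k) mod M
  val('i') - val('a') = 9 - 1 = 8
  B^(n-1-k) = 13^0 mod 251 = 1
  Delta = 8 * 1 mod 251 = 8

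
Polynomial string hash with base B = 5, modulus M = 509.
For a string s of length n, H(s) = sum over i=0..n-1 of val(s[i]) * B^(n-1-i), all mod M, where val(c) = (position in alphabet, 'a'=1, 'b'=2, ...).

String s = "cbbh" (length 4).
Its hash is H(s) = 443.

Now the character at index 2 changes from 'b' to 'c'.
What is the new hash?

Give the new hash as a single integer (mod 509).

val('b') = 2, val('c') = 3
Position k = 2, exponent = n-1-k = 1
B^1 mod M = 5^1 mod 509 = 5
Delta = (3 - 2) * 5 mod 509 = 5
New hash = (443 + 5) mod 509 = 448

Answer: 448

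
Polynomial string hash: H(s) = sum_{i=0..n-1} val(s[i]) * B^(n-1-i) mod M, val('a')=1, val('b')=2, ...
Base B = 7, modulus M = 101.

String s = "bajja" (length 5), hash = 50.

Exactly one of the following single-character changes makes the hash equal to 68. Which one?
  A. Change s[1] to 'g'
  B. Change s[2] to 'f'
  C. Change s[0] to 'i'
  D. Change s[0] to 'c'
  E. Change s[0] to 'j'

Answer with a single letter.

Option A: s[1]='a'->'g', delta=(7-1)*7^3 mod 101 = 38, hash=50+38 mod 101 = 88
Option B: s[2]='j'->'f', delta=(6-10)*7^2 mod 101 = 6, hash=50+6 mod 101 = 56
Option C: s[0]='b'->'i', delta=(9-2)*7^4 mod 101 = 41, hash=50+41 mod 101 = 91
Option D: s[0]='b'->'c', delta=(3-2)*7^4 mod 101 = 78, hash=50+78 mod 101 = 27
Option E: s[0]='b'->'j', delta=(10-2)*7^4 mod 101 = 18, hash=50+18 mod 101 = 68 <-- target

Answer: E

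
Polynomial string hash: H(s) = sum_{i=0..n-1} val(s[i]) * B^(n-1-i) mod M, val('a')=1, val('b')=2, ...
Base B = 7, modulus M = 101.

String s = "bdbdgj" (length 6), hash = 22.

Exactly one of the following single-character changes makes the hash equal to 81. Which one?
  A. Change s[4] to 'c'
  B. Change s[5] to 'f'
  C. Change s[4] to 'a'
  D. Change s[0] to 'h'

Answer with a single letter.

Option A: s[4]='g'->'c', delta=(3-7)*7^1 mod 101 = 73, hash=22+73 mod 101 = 95
Option B: s[5]='j'->'f', delta=(6-10)*7^0 mod 101 = 97, hash=22+97 mod 101 = 18
Option C: s[4]='g'->'a', delta=(1-7)*7^1 mod 101 = 59, hash=22+59 mod 101 = 81 <-- target
Option D: s[0]='b'->'h', delta=(8-2)*7^5 mod 101 = 44, hash=22+44 mod 101 = 66

Answer: C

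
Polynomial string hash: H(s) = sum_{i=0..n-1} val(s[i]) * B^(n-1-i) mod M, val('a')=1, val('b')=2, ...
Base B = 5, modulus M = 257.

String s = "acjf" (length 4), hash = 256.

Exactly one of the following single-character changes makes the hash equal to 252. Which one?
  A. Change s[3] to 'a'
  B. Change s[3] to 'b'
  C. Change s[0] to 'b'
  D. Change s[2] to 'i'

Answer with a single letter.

Answer: B

Derivation:
Option A: s[3]='f'->'a', delta=(1-6)*5^0 mod 257 = 252, hash=256+252 mod 257 = 251
Option B: s[3]='f'->'b', delta=(2-6)*5^0 mod 257 = 253, hash=256+253 mod 257 = 252 <-- target
Option C: s[0]='a'->'b', delta=(2-1)*5^3 mod 257 = 125, hash=256+125 mod 257 = 124
Option D: s[2]='j'->'i', delta=(9-10)*5^1 mod 257 = 252, hash=256+252 mod 257 = 251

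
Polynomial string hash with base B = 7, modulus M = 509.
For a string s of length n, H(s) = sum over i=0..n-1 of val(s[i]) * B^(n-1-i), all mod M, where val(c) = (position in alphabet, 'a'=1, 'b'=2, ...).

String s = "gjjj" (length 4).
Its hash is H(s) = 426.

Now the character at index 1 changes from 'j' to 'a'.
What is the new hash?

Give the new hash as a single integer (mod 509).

Answer: 494

Derivation:
val('j') = 10, val('a') = 1
Position k = 1, exponent = n-1-k = 2
B^2 mod M = 7^2 mod 509 = 49
Delta = (1 - 10) * 49 mod 509 = 68
New hash = (426 + 68) mod 509 = 494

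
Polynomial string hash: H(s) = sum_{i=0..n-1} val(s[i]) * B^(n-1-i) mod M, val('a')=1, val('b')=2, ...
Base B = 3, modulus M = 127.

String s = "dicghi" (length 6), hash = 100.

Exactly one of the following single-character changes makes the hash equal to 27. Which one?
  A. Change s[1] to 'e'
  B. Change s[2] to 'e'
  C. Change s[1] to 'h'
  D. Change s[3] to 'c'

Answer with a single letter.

Option A: s[1]='i'->'e', delta=(5-9)*3^4 mod 127 = 57, hash=100+57 mod 127 = 30
Option B: s[2]='c'->'e', delta=(5-3)*3^3 mod 127 = 54, hash=100+54 mod 127 = 27 <-- target
Option C: s[1]='i'->'h', delta=(8-9)*3^4 mod 127 = 46, hash=100+46 mod 127 = 19
Option D: s[3]='g'->'c', delta=(3-7)*3^2 mod 127 = 91, hash=100+91 mod 127 = 64

Answer: B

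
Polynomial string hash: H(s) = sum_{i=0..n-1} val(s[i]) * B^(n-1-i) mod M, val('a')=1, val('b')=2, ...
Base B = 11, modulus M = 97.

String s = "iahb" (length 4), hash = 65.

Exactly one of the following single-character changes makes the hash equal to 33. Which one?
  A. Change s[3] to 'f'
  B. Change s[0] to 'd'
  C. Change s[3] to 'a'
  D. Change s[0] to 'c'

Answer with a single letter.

Option A: s[3]='b'->'f', delta=(6-2)*11^0 mod 97 = 4, hash=65+4 mod 97 = 69
Option B: s[0]='i'->'d', delta=(4-9)*11^3 mod 97 = 38, hash=65+38 mod 97 = 6
Option C: s[3]='b'->'a', delta=(1-2)*11^0 mod 97 = 96, hash=65+96 mod 97 = 64
Option D: s[0]='i'->'c', delta=(3-9)*11^3 mod 97 = 65, hash=65+65 mod 97 = 33 <-- target

Answer: D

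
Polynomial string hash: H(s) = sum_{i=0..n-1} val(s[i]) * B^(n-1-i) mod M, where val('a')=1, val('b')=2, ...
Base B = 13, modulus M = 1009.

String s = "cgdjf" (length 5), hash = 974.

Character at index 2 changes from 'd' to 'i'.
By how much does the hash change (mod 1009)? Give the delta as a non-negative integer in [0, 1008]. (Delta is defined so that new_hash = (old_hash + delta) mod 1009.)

Delta formula: (val(new) - val(old)) * B^(n-1-k) mod M
  val('i') - val('d') = 9 - 4 = 5
  B^(n-1-k) = 13^2 mod 1009 = 169
  Delta = 5 * 169 mod 1009 = 845

Answer: 845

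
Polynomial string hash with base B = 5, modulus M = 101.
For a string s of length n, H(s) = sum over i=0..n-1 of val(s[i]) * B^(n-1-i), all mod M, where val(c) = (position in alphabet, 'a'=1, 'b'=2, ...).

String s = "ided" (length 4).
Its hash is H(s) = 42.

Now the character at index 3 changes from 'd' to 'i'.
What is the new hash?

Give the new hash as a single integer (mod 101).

val('d') = 4, val('i') = 9
Position k = 3, exponent = n-1-k = 0
B^0 mod M = 5^0 mod 101 = 1
Delta = (9 - 4) * 1 mod 101 = 5
New hash = (42 + 5) mod 101 = 47

Answer: 47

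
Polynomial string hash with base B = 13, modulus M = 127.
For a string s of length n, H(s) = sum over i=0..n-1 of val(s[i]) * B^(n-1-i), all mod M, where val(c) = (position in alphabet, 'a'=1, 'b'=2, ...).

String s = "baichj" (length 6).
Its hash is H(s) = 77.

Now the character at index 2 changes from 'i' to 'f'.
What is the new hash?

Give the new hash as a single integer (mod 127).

Answer: 90

Derivation:
val('i') = 9, val('f') = 6
Position k = 2, exponent = n-1-k = 3
B^3 mod M = 13^3 mod 127 = 38
Delta = (6 - 9) * 38 mod 127 = 13
New hash = (77 + 13) mod 127 = 90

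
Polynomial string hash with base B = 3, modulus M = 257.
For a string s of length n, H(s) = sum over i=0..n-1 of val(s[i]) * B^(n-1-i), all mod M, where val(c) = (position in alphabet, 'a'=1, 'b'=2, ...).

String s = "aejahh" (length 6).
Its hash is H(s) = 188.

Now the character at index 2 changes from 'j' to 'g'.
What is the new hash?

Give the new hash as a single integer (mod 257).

val('j') = 10, val('g') = 7
Position k = 2, exponent = n-1-k = 3
B^3 mod M = 3^3 mod 257 = 27
Delta = (7 - 10) * 27 mod 257 = 176
New hash = (188 + 176) mod 257 = 107

Answer: 107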